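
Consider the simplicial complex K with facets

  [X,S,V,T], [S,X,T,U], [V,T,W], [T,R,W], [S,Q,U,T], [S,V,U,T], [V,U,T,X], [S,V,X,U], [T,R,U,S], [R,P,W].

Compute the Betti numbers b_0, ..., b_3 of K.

Order the vertices as P < Q < R < S < T < U < V < W < X. Listing each simplex with vertices in this order, K has dimension 3 with simplices:

  0-simplices (9): P, Q, R, S, T, U, V, W, X
  1-simplices (21): PR, PW, QS, QT, QU, RS, RT, RU, RW, ST, SU, SV, SX, TU, TV, TW, TX, UV, UX, VW, VX
  2-simplices (19): PRW, QST, QSU, QTU, RST, RSU, RTU, RTW, STU, STV, STX, SUV, SUX, SVX, TUV, TUX, TVW, TVX, UVX
  3-simplices (7): QSTU, RSTU, STUV, STUX, STVX, SUVX, TUVX

giving chain groups C_0 ≅ Z^9, C_1 ≅ Z^21, C_2 ≅ Z^19, C_3 ≅ Z^7.

∂_1: C_1 → C_0 sends each edge [p,q] (with p < q) to q − p. For instance
  ∂QT = T − Q.
The resulting 9×21 matrix has rank 8, and its Smith normal form has invariant factors (1,1,1,1,1,1,1,1).

∂_2: C_2 → C_1 maps a triangle to the signed sum of its edges. For instance
  ∂TUX = UX − TX + TU,
  ∂TUV = UV − TV + TU.
The resulting 21×19 matrix has rank 13, and its Smith normal form has invariant factors (1,1,1,1,1,1,1,1,1,1,1,1,1).

Boundary ∂_3: C_3 → C_2 sends each 3-simplex σ to the alternating sum Σ_i (−1)^i (σ with its i-th vertex removed). For instance
  ∂STUV = TUV − SUV + STV − STU,
  ∂TUVX = UVX − TVX + TUX − TUV.
The 19×7 boundary matrix has rank 6 and Smith normal form diag(1,1,1,1,1,1).

Computing H_k = (kernel of ∂_k) / (image of ∂_{k+1}):

  H_0: rank C_0 − rank ∂_1 = 9 − 8 = 1, and the invariant factors of ∂_1 are all 1, so H_0 = Z.
  H_1: rank ker ∂_1 − rank ∂_2 = (21 − 8) − 13 = 0, and the invariant factors of ∂_2 are all 1, so H_1 = 0.
  H_2: rank ker ∂_2 − rank ∂_3 = (19 − 13) − 6 = 0, and the invariant factors of ∂_3 are all 1, so H_2 = 0.
  H_3: rank ker ∂_3 − rank ∂_4 = (7 − 6) − 0 = 1, and there is no ∂_4, so H_3 = Z.

As a check, the Euler characteristic is 9 − 21 + 19 − 7 = 0, which agrees with 1 − 0 + 0 − 1 = 0.

Hence the Betti numbers are b_0 = 1, b_1 = 0, b_2 = 0, b_3 = 1.

b_0 = 1, b_1 = 0, b_2 = 0, b_3 = 1.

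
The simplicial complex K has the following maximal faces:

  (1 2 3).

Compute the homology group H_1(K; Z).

K has 3 vertices, 3 edges, 1 triangle.
rank ∂_1 = 2, rank ∂_2 = 1 ⇒ b_1 = 3 − 2 − 1 = 0; all invariant factors of ∂_2 are 1 so no torsion. So H_1 = 0.

H_1 = 0.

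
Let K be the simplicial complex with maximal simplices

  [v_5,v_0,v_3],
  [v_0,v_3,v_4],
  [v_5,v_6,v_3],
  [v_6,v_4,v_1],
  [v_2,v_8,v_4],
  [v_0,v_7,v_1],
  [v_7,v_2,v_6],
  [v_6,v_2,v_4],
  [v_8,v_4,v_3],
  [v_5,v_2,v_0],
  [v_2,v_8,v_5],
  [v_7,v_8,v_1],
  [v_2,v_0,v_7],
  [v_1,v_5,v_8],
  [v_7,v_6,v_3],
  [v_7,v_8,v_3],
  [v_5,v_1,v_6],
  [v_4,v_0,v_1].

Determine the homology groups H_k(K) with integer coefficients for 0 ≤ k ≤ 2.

Fix the vertex order v_0 < v_1 < v_2 < v_3 < v_4 < v_5 < v_6 < v_7 < v_8 and write every simplex with vertices in increasing order. Then dim K = 2 and the simplices of K are:

  0-simplices (9): [v_0], [v_1], [v_2], [v_3], [v_4], [v_5], [v_6], [v_7], [v_8]
  1-simplices (27): (27 of them)
  2-simplices (18): (18 of them)

so the chain groups are C_0 ≅ Z^9, C_1 ≅ Z^27, C_2 ≅ Z^18.

∂_1: C_1 → C_0 maps an edge to its endpoints' difference, ∂[p,q] = q − p. For instance
  ∂[v_1,v_6] = [v_6] − [v_1].
This gives a 9×27 integer matrix of rank 8; reducing to Smith normal form yields diagonal entries (1,1,1,1,1,1,1,1).

Boundary ∂_2: C_2 → C_1 maps a triangle to the signed sum of its edges. For instance
  ∂[v_2,v_4,v_6] = [v_4,v_6] − [v_2,v_6] + [v_2,v_4],
  ∂[v_2,v_5,v_8] = [v_5,v_8] − [v_2,v_8] + [v_2,v_5].
This gives a 27×18 integer matrix of rank 17; reducing to Smith normal form yields diagonal entries (1,1,1,1,1,1,1,1,1,1,1,1,1,1,1,1,1).

Now H_k = ker ∂_k / im ∂_{k+1}, so:

  H_0: rank C_0 − rank ∂_1 = 9 − 8 = 1, and the invariant factors of ∂_1 are all 1, so H_0 ≅ Z.
  H_1: rank ker ∂_1 − rank ∂_2 = (27 − 8) − 17 = 2, and the invariant factors of ∂_2 are all 1, so H_1 ≅ Z^2.
  H_2: rank ker ∂_2 − rank ∂_3 = (18 − 17) − 0 = 1, and there is no ∂_3, so H_2 ≅ Z.

H_0 = Z,  H_1 = Z^2,  H_2 = Z.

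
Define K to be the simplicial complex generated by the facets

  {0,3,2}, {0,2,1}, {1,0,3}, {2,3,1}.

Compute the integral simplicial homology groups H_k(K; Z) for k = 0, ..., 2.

H_0 = Z,  H_1 = 0,  H_2 = Z.

Order the vertices as 0 < 1 < 2 < 3. Listing each simplex with vertices in this order, K has dimension 2 with simplices:

  0-simplices (4): [0], [1], [2], [3]
  1-simplices (6): [0,1], [0,2], [0,3], [1,2], [1,3], [2,3]
  2-simplices (4): [0,1,2], [0,1,3], [0,2,3], [1,2,3]

giving chain groups C_0 ≅ Z^4, C_1 ≅ Z^6, C_2 ≅ Z^4.

Boundary ∂_1: C_1 → C_0 maps an edge to its endpoints' difference, ∂[p,q] = q − p.
As a 4×6 matrix over Z this has rank 3, with invariant factors (1,1,1).

Boundary ∂_2: C_2 → C_1 sends each 2-simplex [p,q,r] to [q,r] − [p,r] + [p,q]. For instance
  ∂[0,2,3] = [2,3] − [0,3] + [0,2],
  ∂[0,1,3] = [1,3] − [0,3] + [0,1].
The 6×4 boundary matrix has rank 3 and Smith normal form diag(1,1,1).

Now H_k = ker ∂_k / im ∂_{k+1}, so:

  H_0: rank C_0 − rank ∂_1 = 4 − 3 = 1, and the invariant factors of ∂_1 are all 1, so H_0 ≅ Z.
  H_1: rank ker ∂_1 − rank ∂_2 = (6 − 3) − 3 = 0, and the invariant factors of ∂_2 are all 1, so H_1 ≅ 0.
  H_2: rank ker ∂_2 − rank ∂_3 = (4 − 3) − 0 = 1, and there is no ∂_3, so H_2 ≅ Z.

As a check, the Euler characteristic is 4 − 6 + 4 = 2, which agrees with 1 − 0 + 1 = 2.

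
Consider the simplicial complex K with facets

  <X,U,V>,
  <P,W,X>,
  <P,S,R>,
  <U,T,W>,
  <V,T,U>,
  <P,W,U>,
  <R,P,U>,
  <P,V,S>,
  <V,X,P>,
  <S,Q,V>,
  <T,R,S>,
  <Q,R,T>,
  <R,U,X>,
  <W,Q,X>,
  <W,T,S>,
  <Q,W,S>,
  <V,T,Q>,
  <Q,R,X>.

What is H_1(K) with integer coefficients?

Fix the vertex order P < Q < R < S < T < U < V < W < X and write every simplex with vertices in increasing order. Then dim K = 2 and the simplices of K are:

  0-simplices (9): P, Q, R, S, T, U, V, W, X
  1-simplices (27): PR, PS, PU, PV, PW, PX, QR, QS, QT, QV, QW, QX, RS, RT, RU, RX, ST, SV, SW, TU, TV, TW, UV, UW, UX, VX, WX
  2-simplices (18): PRS, PRU, PSV, PUW, PVX, PWX, QRT, QRX, QSV, QSW, QTV, QWX, RST, RUX, STW, TUV, TUW, UVX

giving chain groups C_0 ≅ Z^9, C_1 ≅ Z^27, C_2 ≅ Z^18.

∂_1: C_1 → C_0 sends each edge [p,q] (with p < q) to q − p. For instance
  ∂RU = U − R.
The 9×27 boundary matrix has rank 8 and Smith normal form diag(1,1,1,1,1,1,1,1).

The boundary map ∂_2: C_2 → C_1 sends each 2-simplex [p,q,r] to [q,r] − [p,r] + [p,q]. For instance
  ∂PRU = RU − PU + PR,
  ∂QSW = SW − QW + QS.
The resulting 27×18 matrix has rank 18, and its Smith normal form has invariant factors (1,1,1,1,1,1,1,1,1,1,1,1,1,1,1,1,1,2).

From H_k ≅ ker(∂_k) / im(∂_{k+1}) we obtain:

  H_1: rank ker ∂_1 − rank ∂_2 = (27 − 8) − 18 = 1, and ∂_2 has invariant factor 2 > 1, so H_1 = Z × Z/2.

H_1 = Z × Z/2.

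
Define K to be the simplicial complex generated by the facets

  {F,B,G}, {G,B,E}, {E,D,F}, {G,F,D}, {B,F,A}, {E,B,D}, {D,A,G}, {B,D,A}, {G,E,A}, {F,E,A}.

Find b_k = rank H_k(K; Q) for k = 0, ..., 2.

b_0 = 1, b_1 = 0, b_2 = 0.

Take the total order A < B < D < E < F < G on the vertex set. Then K (dimension 2) consists of the simplices:

  0-simplices (6): A, B, D, E, F, G
  1-simplices (15): AB, AD, AE, AF, AG, BD, BE, BF, BG, DE, DF, DG, EF, EG, FG
  2-simplices (10): ABD, ABF, ADG, AEF, AEG, BDE, BEG, BFG, DEF, DFG

giving chain groups C_0 ≅ Z^6, C_1 ≅ Z^15, C_2 ≅ Z^10.

The boundary map ∂_1: C_1 → C_0 sends each edge [p,q] (with p < q) to q − p. For instance
  ∂DF = F − D.
The 6×15 boundary matrix has rank 5 and Smith normal form diag(1,1,1,1,1).

∂_2: C_2 → C_1 sends each 2-simplex [p,q,r] to [q,r] − [p,r] + [p,q]. For instance
  ∂ABF = BF − AF + AB,
  ∂AEG = EG − AG + AE.
The resulting 15×10 matrix has rank 10, and its Smith normal form has invariant factors (1,1,1,1,1,1,1,1,1,2).

Now H_k = ker ∂_k / im ∂_{k+1}, so:

  H_0: rank C_0 − rank ∂_1 = 6 − 5 = 1, and the invariant factors of ∂_1 are all 1, so H_0 ≅ Z.
  H_1: rank ker ∂_1 − rank ∂_2 = (15 − 5) − 10 = 0, and ∂_2 has invariant factor 2 > 1, so H_1 ≅ Z/2.
  H_2: rank ker ∂_2 − rank ∂_3 = (10 − 10) − 0 = 0, and there is no ∂_3, so H_2 ≅ 0.

As a check, the Euler characteristic is 6 − 15 + 10 = 1, which agrees with 1 − 0 + 0 = 1.
(K is a triangulation of the real projective plane RP^2.)

Hence the Betti numbers are b_0 = 1, b_1 = 0, b_2 = 0.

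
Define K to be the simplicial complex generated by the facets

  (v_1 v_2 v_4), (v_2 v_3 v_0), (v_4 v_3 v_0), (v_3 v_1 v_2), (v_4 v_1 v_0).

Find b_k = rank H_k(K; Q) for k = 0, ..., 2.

Fix the vertex order v_0 < v_1 < v_2 < v_3 < v_4 and write every simplex with vertices in increasing order. Then dim K = 2 and the simplices of K are:

  0-simplices (5): [v_0], [v_1], [v_2], [v_3], [v_4]
  1-simplices (10): [v_0,v_1], [v_0,v_2], [v_0,v_3], [v_0,v_4], [v_1,v_2], [v_1,v_3], [v_1,v_4], [v_2,v_3], [v_2,v_4], [v_3,v_4]
  2-simplices (5): [v_0,v_1,v_4], [v_0,v_2,v_3], [v_0,v_3,v_4], [v_1,v_2,v_3], [v_1,v_2,v_4]

giving chain groups C_0 ≅ Z^5, C_1 ≅ Z^10, C_2 ≅ Z^5.

∂_1: C_1 → C_0 is given by ∂[p,q] = [q] − [p].
This gives a 5×10 integer matrix of rank 4; reducing to Smith normal form yields diagonal entries (1,1,1,1).

∂_2: C_2 → C_1 acts by ∂[p,q,r] = [q,r] − [p,r] + [p,q]. For instance
  ∂[v_1,v_2,v_4] = [v_2,v_4] − [v_1,v_4] + [v_1,v_2],
  ∂[v_0,v_2,v_3] = [v_2,v_3] − [v_0,v_3] + [v_0,v_2].
This gives a 10×5 integer matrix of rank 5; reducing to Smith normal form yields diagonal entries (1,1,1,1,1).

From H_k ≅ ker(∂_k) / im(∂_{k+1}) we obtain:

  H_0: rank C_0 − rank ∂_1 = 5 − 4 = 1, and the invariant factors of ∂_1 are all 1, so H_0 = Z.
  H_1: rank ker ∂_1 − rank ∂_2 = (10 − 4) − 5 = 1, and the invariant factors of ∂_2 are all 1, so H_1 = Z.
  H_2: rank ker ∂_2 − rank ∂_3 = (5 − 5) − 0 = 0, and there is no ∂_3, so H_2 = 0.

Hence the Betti numbers are b_0 = 1, b_1 = 1, b_2 = 0.

b_0 = 1, b_1 = 1, b_2 = 0.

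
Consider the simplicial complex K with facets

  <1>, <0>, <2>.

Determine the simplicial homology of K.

H_0 ≅ Z^3.

K has 3 vertices.
rank ∂_0 = 0, rank ∂_1 = 0 ⇒ b_0 = 3 − 0 − 0 = 3. So H_0 = Z^3.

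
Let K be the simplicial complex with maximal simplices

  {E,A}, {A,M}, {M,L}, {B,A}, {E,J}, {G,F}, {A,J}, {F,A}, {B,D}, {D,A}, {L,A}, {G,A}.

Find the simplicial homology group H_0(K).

We work with the vertex ordering A < B < D < E < F < G < J < L < M. The simplices of K, each written with vertices in increasing order, are:

  0-simplices (9): A, B, D, E, F, G, J, L, M
  1-simplices (12): AB, AD, AE, AF, AG, AJ, AL, AM, BD, EJ, FG, LM

giving chain groups C_0 ≅ Z^9, C_1 ≅ Z^12.

Boundary ∂_1: C_1 → C_0 maps an edge to its endpoints' difference, ∂[p,q] = q − p. For instance
  ∂EJ = J − E.
As a 9×12 matrix over Z this has rank 8, with invariant factors (1,1,1,1,1,1,1,1).

Reading off H_k = ker ∂_k / im ∂_{k+1}:

  H_0: rank C_0 − rank ∂_1 = 9 − 8 = 1, and the invariant factors of ∂_1 are all 1, so H_0 ≅ Z.

H_0 ≅ Z.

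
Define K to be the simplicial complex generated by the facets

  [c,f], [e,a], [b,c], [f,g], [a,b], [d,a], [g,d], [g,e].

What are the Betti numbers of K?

Take the total order a < b < c < d < e < f < g on the vertex set. Then K (dimension 1) consists of the simplices:

  0-simplices (7): a, b, c, d, e, f, g
  1-simplices (8): ab, ad, ae, bc, cf, dg, eg, fg

giving chain groups C_0 ≅ Z^7, C_1 ≅ Z^8.

The boundary map ∂_1: C_1 → C_0 is given by ∂[p,q] = [q] − [p].
The resulting 7×8 matrix has rank 6, and its Smith normal form has invariant factors (1,1,1,1,1,1).

Computing H_k = (kernel of ∂_k) / (image of ∂_{k+1}):

  H_0: rank C_0 − rank ∂_1 = 7 − 6 = 1, and the invariant factors of ∂_1 are all 1, so H_0 ≅ Z.
  H_1: rank ker ∂_1 − rank ∂_2 = (8 − 6) − 0 = 2, and there is no ∂_2, so H_1 ≅ Z^2.

Hence the Betti numbers are b_0 = 1, b_1 = 2.

b_0 = 1, b_1 = 2.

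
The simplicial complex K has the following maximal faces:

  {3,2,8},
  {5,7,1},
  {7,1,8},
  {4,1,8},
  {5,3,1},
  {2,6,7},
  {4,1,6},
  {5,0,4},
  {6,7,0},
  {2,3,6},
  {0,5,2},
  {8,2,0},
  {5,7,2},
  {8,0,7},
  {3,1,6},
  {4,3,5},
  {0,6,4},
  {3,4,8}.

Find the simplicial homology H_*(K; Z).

H_0 = Z,  H_1 = Z ⊕ Z/2,  H_2 = 0.

Take the total order 0 < 1 < 2 < 3 < 4 < 5 < 6 < 7 < 8 on the vertex set. Then K (dimension 2) consists of the simplices:

  0-simplices (9): [0], [1], [2], [3], [4], [5], [6], [7], [8]
  1-simplices (27): (27 of them)
  2-simplices (18): [0,2,5], [0,2,8], [0,4,5], [0,4,6], [0,6,7], [0,7,8], [1,3,5], [1,3,6], [1,4,6], [1,4,8], [1,5,7], [1,7,8], [2,3,6], [2,3,8], [2,5,7], [2,6,7], [3,4,5], [3,4,8]

Hence C_0 ≅ Z^9, C_1 ≅ Z^27, C_2 ≅ Z^18.

Boundary ∂_1: C_1 → C_0 is given by ∂[p,q] = [q] − [p]. For instance
  ∂[2,7] = [7] − [2].
The resulting 9×27 matrix has rank 8, and its Smith normal form has invariant factors (1,1,1,1,1,1,1,1).

The boundary map ∂_2: C_2 → C_1 maps a triangle to the signed sum of its edges. For instance
  ∂[1,3,5] = [3,5] − [1,5] + [1,3],
  ∂[2,3,8] = [3,8] − [2,8] + [2,3].
The 27×18 boundary matrix has rank 18 and Smith normal form diag(1,1,1,1,1,1,1,1,1,1,1,1,1,1,1,1,1,2).

Reading off H_k = ker ∂_k / im ∂_{k+1}:

  H_0: rank C_0 − rank ∂_1 = 9 − 8 = 1, and the invariant factors of ∂_1 are all 1, so H_0 ≅ Z.
  H_1: rank ker ∂_1 − rank ∂_2 = (27 − 8) − 18 = 1, and ∂_2 has invariant factor 2 > 1, so H_1 ≅ Z ⊕ Z/2.
  H_2: rank ker ∂_2 − rank ∂_3 = (18 − 18) − 0 = 0, and there is no ∂_3, so H_2 ≅ 0.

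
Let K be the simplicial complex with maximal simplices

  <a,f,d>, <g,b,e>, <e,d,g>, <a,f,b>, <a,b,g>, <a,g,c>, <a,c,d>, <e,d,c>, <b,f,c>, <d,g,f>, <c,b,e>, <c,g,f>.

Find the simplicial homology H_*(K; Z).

Fix the vertex order a < b < c < d < e < f < g and write every simplex with vertices in increasing order. Then dim K = 2 and the simplices of K are:

  0-simplices (7): a, b, c, d, e, f, g
  1-simplices (18): ab, ac, ad, af, ag, bc, be, bf, bg, cd, ce, cf, cg, de, df, dg, eg, fg
  2-simplices (12): abf, abg, acd, acg, adf, bce, bcf, beg, cde, cfg, deg, dfg

giving chain groups C_0 ≅ Z^7, C_1 ≅ Z^18, C_2 ≅ Z^12.

∂_1: C_1 → C_0 maps an edge to its endpoints' difference, ∂[p,q] = q − p.
This gives a 7×18 integer matrix of rank 6; reducing to Smith normal form yields diagonal entries (1,1,1,1,1,1).

Boundary ∂_2: C_2 → C_1 acts by ∂[p,q,r] = [q,r] − [p,r] + [p,q]. For instance
  ∂abg = bg − ag + ab,
  ∂bce = ce − be + bc.
As a 18×12 matrix over Z this has rank 12, with invariant factors (1,1,1,1,1,1,1,1,1,1,1,2).

From H_k ≅ ker(∂_k) / im(∂_{k+1}) we obtain:

  H_0: rank C_0 − rank ∂_1 = 7 − 6 = 1, and the invariant factors of ∂_1 are all 1, so H_0 = Z.
  H_1: rank ker ∂_1 − rank ∂_2 = (18 − 6) − 12 = 0, and ∂_2 has invariant factor 2 > 1, so H_1 = Z_2.
  H_2: rank ker ∂_2 − rank ∂_3 = (12 − 12) − 0 = 0, and there is no ∂_3, so H_2 = 0.

As a check, the Euler characteristic is 7 − 18 + 12 = 1, which agrees with 1 − 0 + 0 = 1.

H_0 = Z,  H_1 = Z_2,  H_2 = 0.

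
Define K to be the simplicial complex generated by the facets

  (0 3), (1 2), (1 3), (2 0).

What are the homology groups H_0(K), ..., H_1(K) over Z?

Order the vertices as 0 < 1 < 2 < 3. Listing each simplex with vertices in this order, K has dimension 1 with simplices:

  0-simplices (4): [0], [1], [2], [3]
  1-simplices (4): [0,2], [0,3], [1,2], [1,3]

giving chain groups C_0 ≅ Z^4, C_1 ≅ Z^4.

Boundary ∂_1: C_1 → C_0 sends each edge [p,q] (with p < q) to q − p. For instance
  ∂[0,3] = [3] − [0].
The 4×4 boundary matrix has rank 3 and Smith normal form diag(1,1,1).

Now H_k = ker ∂_k / im ∂_{k+1}, so:

  H_0: rank C_0 − rank ∂_1 = 4 − 3 = 1, and the invariant factors of ∂_1 are all 1, so H_0 ≅ Z.
  H_1: rank ker ∂_1 − rank ∂_2 = (4 − 3) − 0 = 1, and there is no ∂_2, so H_1 ≅ Z.

As a check, the Euler characteristic is 4 − 4 = 0, which agrees with 1 − 1 = 0.

H_0 = Z,  H_1 = Z.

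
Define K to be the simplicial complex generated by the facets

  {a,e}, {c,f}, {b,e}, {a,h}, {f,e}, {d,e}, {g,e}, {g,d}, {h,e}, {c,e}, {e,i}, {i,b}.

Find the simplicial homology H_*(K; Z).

We work with the vertex ordering a < b < c < d < e < f < g < h < i. The simplices of K, each written with vertices in increasing order, are:

  0-simplices (9): a, b, c, d, e, f, g, h, i
  1-simplices (12): ae, ah, be, bi, ce, cf, de, dg, ef, eg, eh, ei

giving chain groups C_0 ≅ Z^9, C_1 ≅ Z^12.

∂_1: C_1 → C_0 maps an edge to its endpoints' difference, ∂[p,q] = q − p. For instance
  ∂ae = e − a.
As a 9×12 matrix over Z this has rank 8, with invariant factors (1,1,1,1,1,1,1,1).

Now H_k = ker ∂_k / im ∂_{k+1}, so:

  H_0: rank C_0 − rank ∂_1 = 9 − 8 = 1, and the invariant factors of ∂_1 are all 1, so H_0 ≅ Z.
  H_1: rank ker ∂_1 − rank ∂_2 = (12 − 8) − 0 = 4, and there is no ∂_2, so H_1 ≅ Z^4.

(K is a triangulation of a wedge of 4 circles.)

H_0 = Z,  H_1 = Z^4.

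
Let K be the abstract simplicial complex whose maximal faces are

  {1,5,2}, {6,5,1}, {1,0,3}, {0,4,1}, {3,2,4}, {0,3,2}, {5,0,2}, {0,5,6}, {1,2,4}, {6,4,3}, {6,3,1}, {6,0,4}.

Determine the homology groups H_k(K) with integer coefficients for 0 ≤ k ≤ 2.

H_0 = Z,  H_1 = Z/2,  H_2 = 0.

Fix the vertex order 0 < 1 < 2 < 3 < 4 < 5 < 6 and write every simplex with vertices in increasing order. Then dim K = 2 and the simplices of K are:

  0-simplices (7): [0], [1], [2], [3], [4], [5], [6]
  1-simplices (18): [0,1], [0,2], [0,3], [0,4], [0,5], [0,6], [1,2], [1,3], [1,4], [1,5], [1,6], [2,3], [2,4], [2,5], [3,4], [3,6], [4,6], [5,6]
  2-simplices (12): [0,1,3], [0,1,4], [0,2,3], [0,2,5], [0,4,6], [0,5,6], [1,2,4], [1,2,5], [1,3,6], [1,5,6], [2,3,4], [3,4,6]

Hence C_0 ≅ Z^7, C_1 ≅ Z^18, C_2 ≅ Z^12.

∂_1: C_1 → C_0 sends each edge [p,q] (with p < q) to q − p.
As a 7×18 matrix over Z this has rank 6, with invariant factors (1,1,1,1,1,1).

Boundary ∂_2: C_2 → C_1 maps a triangle to the signed sum of its edges. For instance
  ∂[1,5,6] = [5,6] − [1,6] + [1,5],
  ∂[0,2,3] = [2,3] − [0,3] + [0,2].
The 18×12 boundary matrix has rank 12 and Smith normal form diag(1,1,1,1,1,1,1,1,1,1,1,2).

Now H_k = ker ∂_k / im ∂_{k+1}, so:

  H_0: rank C_0 − rank ∂_1 = 7 − 6 = 1, and the invariant factors of ∂_1 are all 1, so H_0 = Z.
  H_1: rank ker ∂_1 − rank ∂_2 = (18 − 6) − 12 = 0, and ∂_2 has invariant factor 2 > 1, so H_1 = Z/2.
  H_2: rank ker ∂_2 − rank ∂_3 = (12 − 12) − 0 = 0, and there is no ∂_3, so H_2 = 0.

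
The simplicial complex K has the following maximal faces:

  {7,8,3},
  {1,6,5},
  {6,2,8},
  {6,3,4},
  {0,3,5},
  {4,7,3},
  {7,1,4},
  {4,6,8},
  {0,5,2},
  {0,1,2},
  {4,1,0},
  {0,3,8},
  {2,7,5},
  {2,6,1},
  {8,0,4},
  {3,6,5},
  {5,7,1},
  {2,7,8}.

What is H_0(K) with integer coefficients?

Fix the vertex order 0 < 1 < 2 < 3 < 4 < 5 < 6 < 7 < 8 and write every simplex with vertices in increasing order. Then dim K = 2 and the simplices of K are:

  0-simplices (9): [0], [1], [2], [3], [4], [5], [6], [7], [8]
  1-simplices (27): (27 of them)
  2-simplices (18): [0,1,2], [0,1,4], [0,2,5], [0,3,5], [0,3,8], [0,4,8], [1,2,6], [1,4,7], [1,5,6], [1,5,7], [2,5,7], [2,6,8], [2,7,8], [3,4,6], [3,4,7], [3,5,6], [3,7,8], [4,6,8]

giving chain groups C_0 ≅ Z^9, C_1 ≅ Z^27, C_2 ≅ Z^18.

∂_1: C_1 → C_0 sends each edge [p,q] (with p < q) to q − p.
The resulting 9×27 matrix has rank 8, and its Smith normal form has invariant factors (1,1,1,1,1,1,1,1).

The boundary map ∂_2: C_2 → C_1 acts by ∂[p,q,r] = [q,r] − [p,r] + [p,q]. For instance
  ∂[3,4,7] = [4,7] − [3,7] + [3,4],
  ∂[0,1,4] = [1,4] − [0,4] + [0,1].
This gives a 27×18 integer matrix of rank 18; reducing to Smith normal form yields diagonal entries (1,1,1,1,1,1,1,1,1,1,1,1,1,1,1,1,1,2).

From H_k ≅ ker(∂_k) / im(∂_{k+1}) we obtain:

  H_0: rank C_0 − rank ∂_1 = 9 − 8 = 1, and the invariant factors of ∂_1 are all 1, so H_0 ≅ Z.

H_0 ≅ Z.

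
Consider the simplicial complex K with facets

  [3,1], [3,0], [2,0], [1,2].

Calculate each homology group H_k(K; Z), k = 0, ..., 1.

H_0 ≅ Z,  H_1 ≅ Z.

We work with the vertex ordering 0 < 1 < 2 < 3. The simplices of K, each written with vertices in increasing order, are:

  0-simplices (4): [0], [1], [2], [3]
  1-simplices (4): [0,2], [0,3], [1,2], [1,3]

so the chain groups are C_0 ≅ Z^4, C_1 ≅ Z^4.

Boundary ∂_1: C_1 → C_0 maps an edge to its endpoints' difference, ∂[p,q] = q − p. For instance
  ∂[1,3] = [3] − [1].
As a 4×4 matrix over Z this has rank 3, with invariant factors (1,1,1).

Now H_k = ker ∂_k / im ∂_{k+1}, so:

  H_0: rank C_0 − rank ∂_1 = 4 − 3 = 1, and the invariant factors of ∂_1 are all 1, so H_0 = Z.
  H_1: rank ker ∂_1 − rank ∂_2 = (4 − 3) − 0 = 1, and there is no ∂_2, so H_1 = Z.

(K is a triangulation of the circle S^1.)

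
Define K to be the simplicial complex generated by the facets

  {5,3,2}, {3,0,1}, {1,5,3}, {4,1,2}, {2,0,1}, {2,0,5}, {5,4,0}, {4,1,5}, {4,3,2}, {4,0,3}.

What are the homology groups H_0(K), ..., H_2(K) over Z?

H_0 = Z,  H_1 = Z/2Z,  H_2 = 0.

K has 6 vertices, 15 edges, 10 triangles.
rank ∂_0 = 0, rank ∂_1 = 5 ⇒ b_0 = 6 − 0 − 5 = 1; all invariant factors of ∂_1 are 1 so no torsion. So H_0 ≅ Z.
rank ∂_1 = 5, rank ∂_2 = 10 ⇒ b_1 = 15 − 5 − 10 = 0; ∂_2 has invariant factor(s) [2] giving torsion. So H_1 ≅ Z/2Z.
rank ∂_2 = 10, rank ∂_3 = 0 ⇒ b_2 = 10 − 10 − 0 = 0. So H_2 ≅ 0.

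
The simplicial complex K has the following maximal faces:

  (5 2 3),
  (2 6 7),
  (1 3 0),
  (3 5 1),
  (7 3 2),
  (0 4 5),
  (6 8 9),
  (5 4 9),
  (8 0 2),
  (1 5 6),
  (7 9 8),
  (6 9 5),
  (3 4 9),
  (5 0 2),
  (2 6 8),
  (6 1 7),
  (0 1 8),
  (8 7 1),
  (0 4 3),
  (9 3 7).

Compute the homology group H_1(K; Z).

H_1 ≅ Z ⊕ Z/2.

Fix the vertex order 0 < 1 < 2 < 3 < 4 < 5 < 6 < 7 < 8 < 9 and write every simplex with vertices in increasing order. Then dim K = 2 and the simplices of K are:

  0-simplices (10): [0], [1], [2], [3], [4], [5], [6], [7], [8], [9]
  1-simplices (30): (30 of them)
  2-simplices (20): (20 of them)

giving chain groups C_0 ≅ Z^10, C_1 ≅ Z^30, C_2 ≅ Z^20.

The boundary map ∂_1: C_1 → C_0 sends each edge [p,q] (with p < q) to q − p.
As a 10×30 matrix over Z this has rank 9, with invariant factors (1,1,1,1,1,1,1,1,1).

∂_2: C_2 → C_1 sends each 2-simplex [p,q,r] to [q,r] − [p,r] + [p,q]. For instance
  ∂[0,2,8] = [2,8] − [0,8] + [0,2],
  ∂[2,3,5] = [3,5] − [2,5] + [2,3].
The resulting 30×20 matrix has rank 20, and its Smith normal form has invariant factors (1,1,1,1,1,1,1,1,1,1,1,1,1,1,1,1,1,1,1,2).

Reading off H_k = ker ∂_k / im ∂_{k+1}:

  H_1: rank ker ∂_1 − rank ∂_2 = (30 − 9) − 20 = 1, and ∂_2 has invariant factor 2 > 1, so H_1 = Z ⊕ Z/2.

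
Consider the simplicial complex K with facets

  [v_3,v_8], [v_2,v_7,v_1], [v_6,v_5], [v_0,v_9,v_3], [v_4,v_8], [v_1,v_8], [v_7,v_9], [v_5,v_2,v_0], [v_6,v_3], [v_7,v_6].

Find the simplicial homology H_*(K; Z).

We work with the vertex ordering v_0 < v_1 < v_2 < v_3 < v_4 < v_5 < v_6 < v_7 < v_8 < v_9. The simplices of K, each written with vertices in increasing order, are:

  0-simplices (10): [v_0], [v_1], [v_2], [v_3], [v_4], [v_5], [v_6], [v_7], [v_8], [v_9]
  1-simplices (16): (16 of them)
  2-simplices (3): [v_0,v_2,v_5], [v_0,v_3,v_9], [v_1,v_2,v_7]

giving chain groups C_0 ≅ Z^10, C_1 ≅ Z^16, C_2 ≅ Z^3.

∂_1: C_1 → C_0 is given by ∂[p,q] = [q] − [p]. For instance
  ∂[v_3,v_8] = [v_8] − [v_3].
As a 10×16 matrix over Z this has rank 9, with invariant factors (1,1,1,1,1,1,1,1,1).

∂_2: C_2 → C_1 maps a triangle to the signed sum of its edges. For instance
  ∂[v_0,v_2,v_5] = [v_2,v_5] − [v_0,v_5] + [v_0,v_2],
  ∂[v_0,v_3,v_9] = [v_3,v_9] − [v_0,v_9] + [v_0,v_3].
The 16×3 boundary matrix has rank 3 and Smith normal form diag(1,1,1).

Now H_k = ker ∂_k / im ∂_{k+1}, so:

  H_0: rank C_0 − rank ∂_1 = 10 − 9 = 1, and the invariant factors of ∂_1 are all 1, so H_0 ≅ Z.
  H_1: rank ker ∂_1 − rank ∂_2 = (16 − 9) − 3 = 4, and the invariant factors of ∂_2 are all 1, so H_1 ≅ Z^4.
  H_2: rank ker ∂_2 − rank ∂_3 = (3 − 3) − 0 = 0, and there is no ∂_3, so H_2 ≅ 0.

As a check, the Euler characteristic is 10 − 16 + 3 = -3, which agrees with 1 − 4 + 0 = -3.

H_0 = Z,  H_1 = Z^4,  H_2 = 0.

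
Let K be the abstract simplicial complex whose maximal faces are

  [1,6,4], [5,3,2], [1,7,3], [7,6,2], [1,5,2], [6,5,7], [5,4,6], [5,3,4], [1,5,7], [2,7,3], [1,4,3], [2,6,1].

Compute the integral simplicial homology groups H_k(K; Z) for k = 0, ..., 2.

We work with the vertex ordering 1 < 2 < 3 < 4 < 5 < 6 < 7. The simplices of K, each written with vertices in increasing order, are:

  0-simplices (7): [1], [2], [3], [4], [5], [6], [7]
  1-simplices (18): [1,2], [1,3], [1,4], [1,5], [1,6], [1,7], [2,3], [2,5], [2,6], [2,7], [3,4], [3,5], [3,7], [4,5], [4,6], [5,6], [5,7], [6,7]
  2-simplices (12): [1,2,5], [1,2,6], [1,3,4], [1,3,7], [1,4,6], [1,5,7], [2,3,5], [2,3,7], [2,6,7], [3,4,5], [4,5,6], [5,6,7]

so the chain groups are C_0 ≅ Z^7, C_1 ≅ Z^18, C_2 ≅ Z^12.

∂_1: C_1 → C_0 is given by ∂[p,q] = [q] − [p]. For instance
  ∂[2,5] = [5] − [2].
As a 7×18 matrix over Z this has rank 6, with invariant factors (1,1,1,1,1,1).

∂_2: C_2 → C_1 maps a triangle to the signed sum of its edges. For instance
  ∂[2,3,5] = [3,5] − [2,5] + [2,3],
  ∂[5,6,7] = [6,7] − [5,7] + [5,6].
As a 18×12 matrix over Z this has rank 12, with invariant factors (1,1,1,1,1,1,1,1,1,1,1,2).

Reading off H_k = ker ∂_k / im ∂_{k+1}:

  H_0: rank C_0 − rank ∂_1 = 7 − 6 = 1, and the invariant factors of ∂_1 are all 1, so H_0 ≅ Z.
  H_1: rank ker ∂_1 − rank ∂_2 = (18 − 6) − 12 = 0, and ∂_2 has invariant factor 2 > 1, so H_1 ≅ Z_2.
  H_2: rank ker ∂_2 − rank ∂_3 = (12 − 12) − 0 = 0, and there is no ∂_3, so H_2 ≅ 0.

(K is a triangulation of the real projective plane RP^2.)

H_0 ≅ Z,  H_1 ≅ Z_2,  H_2 = 0.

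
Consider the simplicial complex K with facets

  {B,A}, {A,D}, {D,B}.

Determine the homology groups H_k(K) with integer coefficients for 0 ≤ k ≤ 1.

H_0 ≅ Z,  H_1 ≅ Z.

We work with the vertex ordering A < B < D. The simplices of K, each written with vertices in increasing order, are:

  0-simplices (3): A, B, D
  1-simplices (3): AB, AD, BD

giving chain groups C_0 ≅ Z^3, C_1 ≅ Z^3.

The boundary map ∂_1: C_1 → C_0 maps an edge to its endpoints' difference, ∂[p,q] = q − p.
As a 3×3 matrix over Z this has rank 2, with invariant factors (1,1).

Computing H_k = (kernel of ∂_k) / (image of ∂_{k+1}):

  H_0: rank C_0 − rank ∂_1 = 3 − 2 = 1, and the invariant factors of ∂_1 are all 1, so H_0 ≅ Z.
  H_1: rank ker ∂_1 − rank ∂_2 = (3 − 2) − 0 = 1, and there is no ∂_2, so H_1 ≅ Z.

As a check, the Euler characteristic is 3 − 3 = 0, which agrees with 1 − 1 = 0.
(K is a triangulation of the circle S^1.)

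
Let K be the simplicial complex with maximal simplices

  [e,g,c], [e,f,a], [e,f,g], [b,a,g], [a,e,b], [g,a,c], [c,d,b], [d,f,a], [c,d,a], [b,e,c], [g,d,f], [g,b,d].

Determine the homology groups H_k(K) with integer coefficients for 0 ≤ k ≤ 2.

H_0 ≅ Z,  H_1 ≅ Z/2Z,  H_2 = 0.

K has 7 vertices, 18 edges, 12 triangles.
rank ∂_0 = 0, rank ∂_1 = 6 ⇒ b_0 = 7 − 0 − 6 = 1; all invariant factors of ∂_1 are 1 so no torsion. So H_0 = Z.
rank ∂_1 = 6, rank ∂_2 = 12 ⇒ b_1 = 18 − 6 − 12 = 0; ∂_2 has invariant factor(s) [2] giving torsion. So H_1 = Z/2Z.
rank ∂_2 = 12, rank ∂_3 = 0 ⇒ b_2 = 12 − 12 − 0 = 0. So H_2 = 0.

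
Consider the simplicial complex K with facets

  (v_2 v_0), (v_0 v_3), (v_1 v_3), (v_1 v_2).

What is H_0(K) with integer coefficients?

We work with the vertex ordering v_0 < v_1 < v_2 < v_3. The simplices of K, each written with vertices in increasing order, are:

  0-simplices (4): [v_0], [v_1], [v_2], [v_3]
  1-simplices (4): [v_0,v_2], [v_0,v_3], [v_1,v_2], [v_1,v_3]

so the chain groups are C_0 ≅ Z^4, C_1 ≅ Z^4.

∂_1: C_1 → C_0 is given by ∂[p,q] = [q] − [p]. For instance
  ∂[v_1,v_3] = [v_3] − [v_1].
The 4×4 boundary matrix has rank 3 and Smith normal form diag(1,1,1).

Computing H_k = (kernel of ∂_k) / (image of ∂_{k+1}):

  H_0: rank C_0 − rank ∂_1 = 4 − 3 = 1, and the invariant factors of ∂_1 are all 1, so H_0 = Z.

H_0 ≅ Z.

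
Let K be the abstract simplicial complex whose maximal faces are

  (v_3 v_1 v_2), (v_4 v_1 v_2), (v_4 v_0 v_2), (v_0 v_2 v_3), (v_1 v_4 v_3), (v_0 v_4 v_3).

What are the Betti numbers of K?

b_0 = 1, b_1 = 0, b_2 = 1.

Take the total order v_0 < v_1 < v_2 < v_3 < v_4 on the vertex set. Then K (dimension 2) consists of the simplices:

  0-simplices (5): [v_0], [v_1], [v_2], [v_3], [v_4]
  1-simplices (9): [v_0,v_2], [v_0,v_3], [v_0,v_4], [v_1,v_2], [v_1,v_3], [v_1,v_4], [v_2,v_3], [v_2,v_4], [v_3,v_4]
  2-simplices (6): [v_0,v_2,v_3], [v_0,v_2,v_4], [v_0,v_3,v_4], [v_1,v_2,v_3], [v_1,v_2,v_4], [v_1,v_3,v_4]

Hence C_0 ≅ Z^5, C_1 ≅ Z^9, C_2 ≅ Z^6.

Boundary ∂_1: C_1 → C_0 is given by ∂[p,q] = [q] − [p].
The resulting 5×9 matrix has rank 4, and its Smith normal form has invariant factors (1,1,1,1).

The boundary map ∂_2: C_2 → C_1 sends each 2-simplex [p,q,r] to [q,r] − [p,r] + [p,q]. For instance
  ∂[v_0,v_2,v_3] = [v_2,v_3] − [v_0,v_3] + [v_0,v_2],
  ∂[v_0,v_3,v_4] = [v_3,v_4] − [v_0,v_4] + [v_0,v_3].
The resulting 9×6 matrix has rank 5, and its Smith normal form has invariant factors (1,1,1,1,1).

Reading off H_k = ker ∂_k / im ∂_{k+1}:

  H_0: rank C_0 − rank ∂_1 = 5 − 4 = 1, and the invariant factors of ∂_1 are all 1, so H_0 = Z.
  H_1: rank ker ∂_1 − rank ∂_2 = (9 − 4) − 5 = 0, and the invariant factors of ∂_2 are all 1, so H_1 = 0.
  H_2: rank ker ∂_2 − rank ∂_3 = (6 − 5) − 0 = 1, and there is no ∂_3, so H_2 = Z.

As a check, the Euler characteristic is 5 − 9 + 6 = 2, which agrees with 1 − 0 + 1 = 2.

Hence the Betti numbers are b_0 = 1, b_1 = 0, b_2 = 1.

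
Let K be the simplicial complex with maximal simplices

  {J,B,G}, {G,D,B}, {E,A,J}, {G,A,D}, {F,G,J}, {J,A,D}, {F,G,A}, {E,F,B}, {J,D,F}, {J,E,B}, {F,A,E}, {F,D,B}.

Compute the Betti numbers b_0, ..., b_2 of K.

b_0 = 1, b_1 = 0, b_2 = 0.

Take the total order A < B < D < E < F < G < J on the vertex set. Then K (dimension 2) consists of the simplices:

  0-simplices (7): A, B, D, E, F, G, J
  1-simplices (18): AD, AE, AF, AG, AJ, BD, BE, BF, BG, BJ, DF, DG, DJ, EF, EJ, FG, FJ, GJ
  2-simplices (12): ADG, ADJ, AEF, AEJ, AFG, BDF, BDG, BEF, BEJ, BGJ, DFJ, FGJ

Hence C_0 ≅ Z^7, C_1 ≅ Z^18, C_2 ≅ Z^12.

Boundary ∂_1: C_1 → C_0 maps an edge to its endpoints' difference, ∂[p,q] = q − p.
This gives a 7×18 integer matrix of rank 6; reducing to Smith normal form yields diagonal entries (1,1,1,1,1,1).

The boundary map ∂_2: C_2 → C_1 acts by ∂[p,q,r] = [q,r] − [p,r] + [p,q]. For instance
  ∂FGJ = GJ − FJ + FG,
  ∂AEJ = EJ − AJ + AE.
As a 18×12 matrix over Z this has rank 12, with invariant factors (1,1,1,1,1,1,1,1,1,1,1,2).

Now H_k = ker ∂_k / im ∂_{k+1}, so:

  H_0: rank C_0 − rank ∂_1 = 7 − 6 = 1, and the invariant factors of ∂_1 are all 1, so H_0 = Z.
  H_1: rank ker ∂_1 − rank ∂_2 = (18 − 6) − 12 = 0, and ∂_2 has invariant factor 2 > 1, so H_1 = Z/2.
  H_2: rank ker ∂_2 − rank ∂_3 = (12 − 12) − 0 = 0, and there is no ∂_3, so H_2 = 0.

As a check, the Euler characteristic is 7 − 18 + 12 = 1, which agrees with 1 − 0 + 0 = 1.

Hence the Betti numbers are b_0 = 1, b_1 = 0, b_2 = 0.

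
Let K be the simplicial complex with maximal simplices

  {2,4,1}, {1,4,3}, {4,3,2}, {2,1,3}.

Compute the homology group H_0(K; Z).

Order the vertices as 1 < 2 < 3 < 4. Listing each simplex with vertices in this order, K has dimension 2 with simplices:

  0-simplices (4): [1], [2], [3], [4]
  1-simplices (6): [1,2], [1,3], [1,4], [2,3], [2,4], [3,4]
  2-simplices (4): [1,2,3], [1,2,4], [1,3,4], [2,3,4]

giving chain groups C_0 ≅ Z^4, C_1 ≅ Z^6, C_2 ≅ Z^4.

∂_1: C_1 → C_0 maps an edge to its endpoints' difference, ∂[p,q] = q − p. For instance
  ∂[1,2] = [2] − [1].
As a 4×6 matrix over Z this has rank 3, with invariant factors (1,1,1).

Boundary ∂_2: C_2 → C_1 acts by ∂[p,q,r] = [q,r] − [p,r] + [p,q]. For instance
  ∂[1,2,3] = [2,3] − [1,3] + [1,2],
  ∂[1,2,4] = [2,4] − [1,4] + [1,2].
The 6×4 boundary matrix has rank 3 and Smith normal form diag(1,1,1).

Now H_k = ker ∂_k / im ∂_{k+1}, so:

  H_0: rank C_0 − rank ∂_1 = 4 − 3 = 1, and the invariant factors of ∂_1 are all 1, so H_0 = Z.

H_0 ≅ Z.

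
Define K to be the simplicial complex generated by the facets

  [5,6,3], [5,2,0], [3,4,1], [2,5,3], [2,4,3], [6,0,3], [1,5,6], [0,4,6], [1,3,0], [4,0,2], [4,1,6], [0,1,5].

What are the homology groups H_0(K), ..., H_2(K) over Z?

Fix the vertex order 0 < 1 < 2 < 3 < 4 < 5 < 6 and write every simplex with vertices in increasing order. Then dim K = 2 and the simplices of K are:

  0-simplices (7): [0], [1], [2], [3], [4], [5], [6]
  1-simplices (18): [0,1], [0,2], [0,3], [0,4], [0,5], [0,6], [1,3], [1,4], [1,5], [1,6], [2,3], [2,4], [2,5], [3,4], [3,5], [3,6], [4,6], [5,6]
  2-simplices (12): [0,1,3], [0,1,5], [0,2,4], [0,2,5], [0,3,6], [0,4,6], [1,3,4], [1,4,6], [1,5,6], [2,3,4], [2,3,5], [3,5,6]

Hence C_0 ≅ Z^7, C_1 ≅ Z^18, C_2 ≅ Z^12.

Boundary ∂_1: C_1 → C_0 is given by ∂[p,q] = [q] − [p]. For instance
  ∂[3,6] = [6] − [3].
As a 7×18 matrix over Z this has rank 6, with invariant factors (1,1,1,1,1,1).

∂_2: C_2 → C_1 acts by ∂[p,q,r] = [q,r] − [p,r] + [p,q]. For instance
  ∂[1,5,6] = [5,6] − [1,6] + [1,5],
  ∂[0,1,3] = [1,3] − [0,3] + [0,1].
This gives a 18×12 integer matrix of rank 12; reducing to Smith normal form yields diagonal entries (1,1,1,1,1,1,1,1,1,1,1,2).

Now H_k = ker ∂_k / im ∂_{k+1}, so:

  H_0: rank C_0 − rank ∂_1 = 7 − 6 = 1, and the invariant factors of ∂_1 are all 1, so H_0 = Z.
  H_1: rank ker ∂_1 − rank ∂_2 = (18 − 6) − 12 = 0, and ∂_2 has invariant factor 2 > 1, so H_1 = Z_2.
  H_2: rank ker ∂_2 − rank ∂_3 = (12 − 12) − 0 = 0, and there is no ∂_3, so H_2 = 0.

(K is a triangulation of the real projective plane RP^2.)

H_0 = Z,  H_1 = Z_2,  H_2 = 0.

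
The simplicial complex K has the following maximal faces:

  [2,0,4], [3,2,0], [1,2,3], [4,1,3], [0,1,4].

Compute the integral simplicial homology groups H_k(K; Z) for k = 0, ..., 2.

H_0 ≅ Z,  H_1 ≅ Z,  H_2 = 0.

Order the vertices as 0 < 1 < 2 < 3 < 4. Listing each simplex with vertices in this order, K has dimension 2 with simplices:

  0-simplices (5): [0], [1], [2], [3], [4]
  1-simplices (10): [0,1], [0,2], [0,3], [0,4], [1,2], [1,3], [1,4], [2,3], [2,4], [3,4]
  2-simplices (5): [0,1,4], [0,2,3], [0,2,4], [1,2,3], [1,3,4]

so the chain groups are C_0 ≅ Z^5, C_1 ≅ Z^10, C_2 ≅ Z^5.

The boundary map ∂_1: C_1 → C_0 is given by ∂[p,q] = [q] − [p]. For instance
  ∂[0,4] = [4] − [0].
The resulting 5×10 matrix has rank 4, and its Smith normal form has invariant factors (1,1,1,1).

∂_2: C_2 → C_1 maps a triangle to the signed sum of its edges. For instance
  ∂[0,2,3] = [2,3] − [0,3] + [0,2],
  ∂[1,3,4] = [3,4] − [1,4] + [1,3].
As a 10×5 matrix over Z this has rank 5, with invariant factors (1,1,1,1,1).

From H_k ≅ ker(∂_k) / im(∂_{k+1}) we obtain:

  H_0: rank C_0 − rank ∂_1 = 5 − 4 = 1, and the invariant factors of ∂_1 are all 1, so H_0 = Z.
  H_1: rank ker ∂_1 − rank ∂_2 = (10 − 4) − 5 = 1, and the invariant factors of ∂_2 are all 1, so H_1 = Z.
  H_2: rank ker ∂_2 − rank ∂_3 = (5 − 5) − 0 = 0, and there is no ∂_3, so H_2 = 0.

As a check, the Euler characteristic is 5 − 10 + 5 = 0, which agrees with 1 − 1 + 0 = 0.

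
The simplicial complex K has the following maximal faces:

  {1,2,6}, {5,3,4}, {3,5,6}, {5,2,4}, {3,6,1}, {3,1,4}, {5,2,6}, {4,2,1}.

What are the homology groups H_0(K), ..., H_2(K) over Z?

H_0 = Z,  H_1 = 0,  H_2 = Z.

Order the vertices as 1 < 2 < 3 < 4 < 5 < 6. Listing each simplex with vertices in this order, K has dimension 2 with simplices:

  0-simplices (6): [1], [2], [3], [4], [5], [6]
  1-simplices (12): [1,2], [1,3], [1,4], [1,6], [2,4], [2,5], [2,6], [3,4], [3,5], [3,6], [4,5], [5,6]
  2-simplices (8): [1,2,4], [1,2,6], [1,3,4], [1,3,6], [2,4,5], [2,5,6], [3,4,5], [3,5,6]

giving chain groups C_0 ≅ Z^6, C_1 ≅ Z^12, C_2 ≅ Z^8.

The boundary map ∂_1: C_1 → C_0 maps an edge to its endpoints' difference, ∂[p,q] = q − p.
As a 6×12 matrix over Z this has rank 5, with invariant factors (1,1,1,1,1).

∂_2: C_2 → C_1 acts by ∂[p,q,r] = [q,r] − [p,r] + [p,q]. For instance
  ∂[2,5,6] = [5,6] − [2,6] + [2,5],
  ∂[3,5,6] = [5,6] − [3,6] + [3,5].
As a 12×8 matrix over Z this has rank 7, with invariant factors (1,1,1,1,1,1,1).

Computing H_k = (kernel of ∂_k) / (image of ∂_{k+1}):

  H_0: rank C_0 − rank ∂_1 = 6 − 5 = 1, and the invariant factors of ∂_1 are all 1, so H_0 ≅ Z.
  H_1: rank ker ∂_1 − rank ∂_2 = (12 − 5) − 7 = 0, and the invariant factors of ∂_2 are all 1, so H_1 ≅ 0.
  H_2: rank ker ∂_2 − rank ∂_3 = (8 − 7) − 0 = 1, and there is no ∂_3, so H_2 ≅ Z.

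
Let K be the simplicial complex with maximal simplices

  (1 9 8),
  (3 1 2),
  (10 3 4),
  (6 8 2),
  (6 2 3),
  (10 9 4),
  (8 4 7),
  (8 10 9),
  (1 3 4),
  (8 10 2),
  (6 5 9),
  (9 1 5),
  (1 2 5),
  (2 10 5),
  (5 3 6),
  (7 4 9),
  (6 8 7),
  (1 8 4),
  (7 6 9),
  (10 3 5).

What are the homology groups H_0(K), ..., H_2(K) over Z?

Take the total order 1 < 2 < 3 < 4 < 5 < 6 < 7 < 8 < 9 < 10 on the vertex set. Then K (dimension 2) consists of the simplices:

  0-simplices (10): [1], [2], [3], [4], [5], [6], [7], [8], [9], [10]
  1-simplices (30): (30 of them)
  2-simplices (20): (20 of them)

giving chain groups C_0 ≅ Z^10, C_1 ≅ Z^30, C_2 ≅ Z^20.

Boundary ∂_1: C_1 → C_0 is given by ∂[p,q] = [q] − [p]. For instance
  ∂[9,10] = [10] − [9].
The 10×30 boundary matrix has rank 9 and Smith normal form diag(1,1,1,1,1,1,1,1,1).

The boundary map ∂_2: C_2 → C_1 acts by ∂[p,q,r] = [q,r] − [p,r] + [p,q]. For instance
  ∂[1,8,9] = [8,9] − [1,9] + [1,8],
  ∂[6,7,9] = [7,9] − [6,9] + [6,7].
As a 30×20 matrix over Z this has rank 20, with invariant factors (1,1,1,1,1,1,1,1,1,1,1,1,1,1,1,1,1,1,1,2).

Computing H_k = (kernel of ∂_k) / (image of ∂_{k+1}):

  H_0: rank C_0 − rank ∂_1 = 10 − 9 = 1, and the invariant factors of ∂_1 are all 1, so H_0 = Z.
  H_1: rank ker ∂_1 − rank ∂_2 = (30 − 9) − 20 = 1, and ∂_2 has invariant factor 2 > 1, so H_1 = Z ⊕ Z/2.
  H_2: rank ker ∂_2 − rank ∂_3 = (20 − 20) − 0 = 0, and there is no ∂_3, so H_2 = 0.

As a check, the Euler characteristic is 10 − 30 + 20 = 0, which agrees with 1 − 1 + 0 = 0.

H_0 = Z,  H_1 = Z ⊕ Z/2,  H_2 = 0.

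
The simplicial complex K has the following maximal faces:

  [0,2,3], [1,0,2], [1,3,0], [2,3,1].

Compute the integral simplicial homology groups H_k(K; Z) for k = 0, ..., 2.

H_0 ≅ Z,  H_1 = 0,  H_2 ≅ Z.

Fix the vertex order 0 < 1 < 2 < 3 and write every simplex with vertices in increasing order. Then dim K = 2 and the simplices of K are:

  0-simplices (4): [0], [1], [2], [3]
  1-simplices (6): [0,1], [0,2], [0,3], [1,2], [1,3], [2,3]
  2-simplices (4): [0,1,2], [0,1,3], [0,2,3], [1,2,3]

so the chain groups are C_0 ≅ Z^4, C_1 ≅ Z^6, C_2 ≅ Z^4.

Boundary ∂_1: C_1 → C_0 is given by ∂[p,q] = [q] − [p]. For instance
  ∂[0,2] = [2] − [0].
The resulting 4×6 matrix has rank 3, and its Smith normal form has invariant factors (1,1,1).

Boundary ∂_2: C_2 → C_1 acts by ∂[p,q,r] = [q,r] − [p,r] + [p,q]. For instance
  ∂[0,2,3] = [2,3] − [0,3] + [0,2],
  ∂[0,1,2] = [1,2] − [0,2] + [0,1].
The 6×4 boundary matrix has rank 3 and Smith normal form diag(1,1,1).

Reading off H_k = ker ∂_k / im ∂_{k+1}:

  H_0: rank C_0 − rank ∂_1 = 4 − 3 = 1, and the invariant factors of ∂_1 are all 1, so H_0 ≅ Z.
  H_1: rank ker ∂_1 − rank ∂_2 = (6 − 3) − 3 = 0, and the invariant factors of ∂_2 are all 1, so H_1 ≅ 0.
  H_2: rank ker ∂_2 − rank ∂_3 = (4 − 3) − 0 = 1, and there is no ∂_3, so H_2 ≅ Z.

As a check, the Euler characteristic is 4 − 6 + 4 = 2, which agrees with 1 − 0 + 1 = 2.
(K is a triangulation of the 2-sphere S^2.)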